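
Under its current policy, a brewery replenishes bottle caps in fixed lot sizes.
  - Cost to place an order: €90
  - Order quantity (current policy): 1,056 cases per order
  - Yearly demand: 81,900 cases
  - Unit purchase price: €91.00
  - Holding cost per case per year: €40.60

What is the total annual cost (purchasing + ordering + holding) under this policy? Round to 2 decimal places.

€7,481,316.91

Ordering: D/Q × S = 81,900/1,056 × €90 = €6,980.11
Holding:  Q/2 × H = 1,056/2 × €40.6 = €21,436.80
Purchase cost = D·C = 81,900 × 91 = €7,452,900.00
Total = €6,980.11 + €21,436.80 + €7,452,900.00 = €7,481,316.91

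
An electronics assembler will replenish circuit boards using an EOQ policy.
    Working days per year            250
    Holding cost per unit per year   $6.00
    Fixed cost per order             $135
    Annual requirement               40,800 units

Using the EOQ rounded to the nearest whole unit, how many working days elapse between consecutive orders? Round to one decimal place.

8.3 days

Optimal lot size Q* = (2 × 40,800 × $135 / $6)^½ ≈ 1,354.99 → Q = 1,355 units
Days between orders = 250 / (D/Q) = 250 / 30.111 ≈ 8.303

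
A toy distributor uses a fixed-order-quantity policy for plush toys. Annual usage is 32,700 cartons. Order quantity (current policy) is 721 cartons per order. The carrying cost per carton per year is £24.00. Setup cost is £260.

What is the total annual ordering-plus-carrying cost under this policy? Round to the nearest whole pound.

£20,444

Ordering: D/Q × S = 32,700/721 × £260 = £11,791.96
Holding:  Q/2 × H = 721/2 × £24 = £8,652.00
Total = £11,791.96 + £8,652.00 = £20,443.96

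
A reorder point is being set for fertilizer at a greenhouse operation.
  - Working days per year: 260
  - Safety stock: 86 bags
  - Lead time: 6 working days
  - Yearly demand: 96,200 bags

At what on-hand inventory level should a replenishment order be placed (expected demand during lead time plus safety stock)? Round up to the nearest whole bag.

2,306 bags

Daily demand d = 96,200 / 260 = 370.000 bags/day
Demand during lead time = 370.000 × 6 = 2,220.00
Reorder point = 2,220.00 + 86 = 2,306.00 → round up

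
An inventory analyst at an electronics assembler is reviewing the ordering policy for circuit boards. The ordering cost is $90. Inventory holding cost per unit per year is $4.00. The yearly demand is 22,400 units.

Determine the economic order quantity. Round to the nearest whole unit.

1,004 units

2DS/H = 2·22,400·90/4 = 1,008,000.00
EOQ = √1,008,000.00 ≈ 1,003.99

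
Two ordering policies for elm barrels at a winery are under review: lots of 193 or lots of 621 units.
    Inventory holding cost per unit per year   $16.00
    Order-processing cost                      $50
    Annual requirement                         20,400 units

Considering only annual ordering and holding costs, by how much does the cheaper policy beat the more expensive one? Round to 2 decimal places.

TC(Q) = (D/Q)S + (Q/2)H
TC(193) = (20,400/193)×50 + (193/2)×16 = $6,828.97
TC(621) = (20,400/621)×50 + (621/2)×16 = $6,610.51
Cheaper: Q = 621.  Difference = $218.46

$218.46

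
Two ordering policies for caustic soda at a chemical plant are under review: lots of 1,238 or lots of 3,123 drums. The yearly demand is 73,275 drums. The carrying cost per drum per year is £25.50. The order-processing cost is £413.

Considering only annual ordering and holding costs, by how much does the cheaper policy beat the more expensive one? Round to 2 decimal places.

For each Q, cost = (D/Q)·S + (Q/2)·H.
TC(1,238) = (73,275/1,238)×413 + (1,238/2)×25.5 = £40,229.23
TC(3,123) = (73,275/3,123)×413 + (3,123/2)×25.5 = £49,508.48
Cheaper: Q = 1,238.  Difference = £9,279.25

£9,279.25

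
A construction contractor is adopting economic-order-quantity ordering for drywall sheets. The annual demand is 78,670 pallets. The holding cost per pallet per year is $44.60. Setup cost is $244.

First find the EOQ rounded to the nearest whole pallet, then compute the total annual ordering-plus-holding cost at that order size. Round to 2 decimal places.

Optimal lot size Q* = (2 × 78,670 × $244 / $44.6)^½ ≈ 927.78 → Q = 928 pallets
Orders/yr = 78,670/928 = 84.774; ordering cost = 84.774 × $244 = $20,684.78
Average inventory = 928/2 = 464; holding cost = 464 × $44.6 = $20,694.40
Total = $20,684.78 + $20,694.40 = $41,379.18

$41,379.18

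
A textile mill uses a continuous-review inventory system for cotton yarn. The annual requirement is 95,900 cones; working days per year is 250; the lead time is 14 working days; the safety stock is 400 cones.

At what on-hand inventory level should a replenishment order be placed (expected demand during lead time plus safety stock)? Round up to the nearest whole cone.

Daily demand d = 95,900 / 250 = 383.600 cones/day
Demand during lead time = 383.600 × 14 = 5,370.40
Reorder point = 5,370.40 + 400 = 5,770.40 → round up

5,771 cones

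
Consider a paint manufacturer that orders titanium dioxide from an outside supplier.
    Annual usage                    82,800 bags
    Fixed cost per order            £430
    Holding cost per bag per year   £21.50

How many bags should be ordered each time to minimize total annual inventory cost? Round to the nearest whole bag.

1,820 bags

2DS/H = 2·82,800·430/21.5 = 3,312,000.00
EOQ = √3,312,000.00 ≈ 1,819.89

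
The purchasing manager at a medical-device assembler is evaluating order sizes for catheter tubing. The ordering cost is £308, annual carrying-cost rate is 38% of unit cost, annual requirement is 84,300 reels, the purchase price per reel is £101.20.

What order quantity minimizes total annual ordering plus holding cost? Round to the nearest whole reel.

1,162 reels

Carrying cost H = £101.2 × 38% = £38.4560/reel/yr
EOQ = √(2DS/H) = √(2 × 84,300 × 308 / 38.456)
    = √(1,350,343.25) ≈ 1,162.04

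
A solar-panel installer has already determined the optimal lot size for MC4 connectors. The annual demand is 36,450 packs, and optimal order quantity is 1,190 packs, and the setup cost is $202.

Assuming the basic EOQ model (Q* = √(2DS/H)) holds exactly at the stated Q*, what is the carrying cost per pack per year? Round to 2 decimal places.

$10.40

Since Q* = (2DS/H)^½, squaring gives Q*²·H = 2DS.
H = 2DS / Q² = 2 × 36,450 × 202 / 1,190² = 10.3988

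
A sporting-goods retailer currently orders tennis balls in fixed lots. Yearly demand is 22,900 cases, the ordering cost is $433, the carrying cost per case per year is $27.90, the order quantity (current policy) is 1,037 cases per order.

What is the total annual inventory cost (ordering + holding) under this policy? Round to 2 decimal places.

Orders/yr = 22,900/1,037 = 22.083; ordering cost = 22.083 × $433 = $9,561.91
Average inventory = 1,037/2 = 518.5; holding cost = 518.5 × $27.9 = $14,466.15
Total = $9,561.91 + $14,466.15 = $24,028.06

$24,028.06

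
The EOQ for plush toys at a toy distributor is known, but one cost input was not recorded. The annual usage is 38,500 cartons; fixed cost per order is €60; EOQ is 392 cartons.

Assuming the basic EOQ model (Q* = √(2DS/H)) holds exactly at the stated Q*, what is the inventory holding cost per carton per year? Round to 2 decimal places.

Since Q* = (2DS/H)^½, squaring gives Q*²·H = 2DS.
H = 2DS / Q² = 2 × 38,500 × 60 / 392² = 30.0656

€30.07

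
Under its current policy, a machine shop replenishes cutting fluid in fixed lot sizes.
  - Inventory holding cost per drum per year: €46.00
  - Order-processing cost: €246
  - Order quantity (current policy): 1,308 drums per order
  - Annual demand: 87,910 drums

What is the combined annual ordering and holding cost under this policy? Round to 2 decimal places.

€46,617.53

Ordering: D/Q × S = 87,910/1,308 × €246 = €16,533.53
Holding:  Q/2 × H = 1,308/2 × €46 = €30,084.00
Total = €16,533.53 + €30,084.00 = €46,617.53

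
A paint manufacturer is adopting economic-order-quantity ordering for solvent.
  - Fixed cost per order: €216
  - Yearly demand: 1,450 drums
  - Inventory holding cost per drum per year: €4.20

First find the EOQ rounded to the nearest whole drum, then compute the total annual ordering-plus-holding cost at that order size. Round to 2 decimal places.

Q* = √(2·D·S / H) = √(2·1,450·216 / 4.2) = √149,142.9 ≈ 386.19 → Q = 386 drums
Annual ordering cost = (D/Q)·S = (1,450/386) × 216 = €811.40
Annual holding cost  = (Q/2)·H = (386/2) × 4.2 = €810.60
Total = €811.40 + €810.60 = €1,622.00

€1,622.00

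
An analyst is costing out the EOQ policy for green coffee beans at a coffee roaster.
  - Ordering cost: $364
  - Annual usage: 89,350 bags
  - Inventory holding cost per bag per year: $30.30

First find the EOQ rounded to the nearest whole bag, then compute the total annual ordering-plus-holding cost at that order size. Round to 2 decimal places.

$44,395.02

Optimal lot size Q* = (2 × 89,350 × $364 / $30.3)^½ ≈ 1,465.18 → Q = 1,465 bags
Annual ordering cost = (D/Q)·S = (89,350/1,465) × 364 = $22,200.27
Annual holding cost  = (Q/2)·H = (1,465/2) × 30.3 = $22,194.75
Total = $22,200.27 + $22,194.75 = $44,395.02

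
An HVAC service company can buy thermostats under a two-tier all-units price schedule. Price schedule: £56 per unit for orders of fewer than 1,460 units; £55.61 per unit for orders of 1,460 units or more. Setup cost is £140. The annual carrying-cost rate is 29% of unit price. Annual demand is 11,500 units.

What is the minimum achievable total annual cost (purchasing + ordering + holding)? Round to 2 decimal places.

£651,231.38

H₁ = 29%×£56 = £16.2400;  H₂ = 29%×£55.61 = £16.1269
EOQ₁ = √(2×11,500×140/16.2400) = 445.28  (< 1,460, feasible at tier 1)
EOQ₂ = √(2×11,500×140/16.1269) = 446.84  (< 1,460 → use Q = 1,460 at tier-2 price)
TC(tier 1 (EOQ₁), Q≈445.3) = £651,231.38
TC(tier 2, Q≈1,460.0) = £652,390.38
Minimum at tier 1 (EOQ₁): £651,231.38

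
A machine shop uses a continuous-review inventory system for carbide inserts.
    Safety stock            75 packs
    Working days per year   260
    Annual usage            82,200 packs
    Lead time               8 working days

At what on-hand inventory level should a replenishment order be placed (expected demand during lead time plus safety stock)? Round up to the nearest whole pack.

2,605 packs

Daily demand d = 82,200 / 260 = 316.154 packs/day
Demand during lead time = 316.154 × 8 = 2,529.23
Reorder point = 2,529.23 + 75 = 2,604.23 → round up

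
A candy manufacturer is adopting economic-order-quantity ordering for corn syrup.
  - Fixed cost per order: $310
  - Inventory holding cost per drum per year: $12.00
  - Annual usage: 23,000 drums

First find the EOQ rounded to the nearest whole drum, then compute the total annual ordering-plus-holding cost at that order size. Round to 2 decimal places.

$13,081.28

Q* = √(2·D·S / H) = √(2·23,000·310 / 12) = √1,188,333.3 ≈ 1,090.11 → Q = 1,090 drums
Orders/yr = 23,000/1,090 = 21.101; ordering cost = 21.101 × $310 = $6,541.28
Average inventory = 1,090/2 = 545; holding cost = 545 × $12 = $6,540.00
Total = $6,541.28 + $6,540.00 = $13,081.28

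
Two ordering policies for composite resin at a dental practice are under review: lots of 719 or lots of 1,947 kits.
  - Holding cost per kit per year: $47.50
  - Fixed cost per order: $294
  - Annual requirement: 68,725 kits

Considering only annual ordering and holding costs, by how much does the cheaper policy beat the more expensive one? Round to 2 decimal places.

$11,440.84

TC(Q) = (D/Q)S + (Q/2)H
TC(719) = (68,725/719)×294 + (719/2)×47.5 = $45,177.99
TC(1,947) = (68,725/1,947)×294 + (1,947/2)×47.5 = $56,618.83
|ΔTC| = |$45,177.99 − $56,618.83| = $11,440.84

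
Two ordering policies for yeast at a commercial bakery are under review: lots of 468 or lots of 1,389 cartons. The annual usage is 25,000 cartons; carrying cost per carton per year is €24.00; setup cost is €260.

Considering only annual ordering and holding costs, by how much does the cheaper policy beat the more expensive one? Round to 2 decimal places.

€1,842.74

Annual cost at Q: ordering D·S/Q plus holding Q·H/2.
TC(468) = (25,000/468)×260 + (468/2)×24 = €19,504.89
TC(1,389) = (25,000/1,389)×260 + (1,389/2)×24 = €21,347.63
Cheaper: Q = 468.  Difference = €1,842.74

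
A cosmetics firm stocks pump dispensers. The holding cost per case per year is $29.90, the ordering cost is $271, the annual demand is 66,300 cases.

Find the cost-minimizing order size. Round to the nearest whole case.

1,096 cases

Optimal lot size Q* = (2 × 66,300 × $271 / $29.9)^½ ≈ 1,096.28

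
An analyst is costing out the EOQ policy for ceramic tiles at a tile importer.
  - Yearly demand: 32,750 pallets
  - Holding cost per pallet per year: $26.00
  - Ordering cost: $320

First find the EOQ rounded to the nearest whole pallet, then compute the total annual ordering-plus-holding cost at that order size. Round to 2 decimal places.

Optimal lot size Q* = (2 × 32,750 × $320 / $26)^½ ≈ 897.86 → Q = 898 pallets
Annual ordering cost = (D/Q)·S = (32,750/898) × 320 = $11,670.38
Annual holding cost  = (Q/2)·H = (898/2) × 26 = $11,674.00
Total = $11,670.38 + $11,674.00 = $23,344.38

$23,344.38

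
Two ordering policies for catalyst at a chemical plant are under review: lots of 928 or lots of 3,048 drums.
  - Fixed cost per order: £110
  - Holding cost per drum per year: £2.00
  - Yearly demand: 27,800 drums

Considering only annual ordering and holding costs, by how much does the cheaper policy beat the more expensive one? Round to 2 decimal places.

TC(Q) = (D/Q)S + (Q/2)H
TC(928) = (27,800/928)×110 + (928/2)×2 = £4,223.26
TC(3,048) = (27,800/3,048)×110 + (3,048/2)×2 = £4,051.28
|ΔTC| = |£4,223.26 − £4,051.28| = £171.98

£171.98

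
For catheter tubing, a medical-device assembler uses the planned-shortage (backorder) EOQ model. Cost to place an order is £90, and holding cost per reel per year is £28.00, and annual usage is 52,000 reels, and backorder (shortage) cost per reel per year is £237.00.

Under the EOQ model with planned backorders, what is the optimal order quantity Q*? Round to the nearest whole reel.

Basic EOQ = √(2·52,000·90/28) = 578.174
Backorder adjustment √((H+b)/b) = √((28+237)/237) = 1.0574
Q* = 578.174 × 1.0574 ≈ 611.37

611 reels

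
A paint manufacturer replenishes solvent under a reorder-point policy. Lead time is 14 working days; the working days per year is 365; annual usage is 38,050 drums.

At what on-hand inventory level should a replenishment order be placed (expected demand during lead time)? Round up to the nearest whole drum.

Daily demand d = 38,050 / 365 = 104.247 drums/day
Demand during lead time = 104.247 × 14 = 1,459.45
Reorder point = 1,459.45 → round up

1,460 drums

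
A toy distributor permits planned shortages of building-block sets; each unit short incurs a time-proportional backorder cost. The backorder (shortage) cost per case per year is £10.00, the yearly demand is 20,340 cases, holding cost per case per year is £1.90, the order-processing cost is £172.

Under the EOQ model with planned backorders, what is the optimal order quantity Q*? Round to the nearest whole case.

2,093 cases

Basic EOQ = √(2·20,340·172/1.9) = 1,919.013
Backorder adjustment √((H+b)/b) = √((1.9+10)/10) = 1.0909
Q* = 1,919.013 × 1.0909 ≈ 2,093.40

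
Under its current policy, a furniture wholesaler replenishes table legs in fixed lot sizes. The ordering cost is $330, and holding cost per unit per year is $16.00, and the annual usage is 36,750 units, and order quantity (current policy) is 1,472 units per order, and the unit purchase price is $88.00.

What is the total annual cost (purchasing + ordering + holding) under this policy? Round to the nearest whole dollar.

$3,254,015

Annual ordering cost = (D/Q)·S = (36,750/1,472) × 330 = $8,238.79
Annual holding cost  = (Q/2)·H = (1,472/2) × 16 = $11,776.00
Purchase cost = D·C = 36,750 × 88 = $3,234,000.00
Total = $8,238.79 + $11,776.00 + $3,234,000.00 = $3,254,014.79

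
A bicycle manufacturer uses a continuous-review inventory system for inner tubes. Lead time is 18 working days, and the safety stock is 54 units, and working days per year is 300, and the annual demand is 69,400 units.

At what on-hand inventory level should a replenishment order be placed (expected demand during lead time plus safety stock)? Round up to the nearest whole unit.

Daily demand d = 69,400 / 300 = 231.333 units/day
Demand during lead time = 231.333 × 18 = 4,164.00
Reorder point = 4,164.00 + 54 = 4,218.00 → round up

4,218 units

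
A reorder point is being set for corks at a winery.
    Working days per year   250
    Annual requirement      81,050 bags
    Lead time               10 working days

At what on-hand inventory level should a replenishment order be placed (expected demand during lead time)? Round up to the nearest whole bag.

3,242 bags

Daily demand d = 81,050 / 250 = 324.200 bags/day
Demand during lead time = 324.200 × 10 = 3,242.00
Reorder point = 3,242.00 → round up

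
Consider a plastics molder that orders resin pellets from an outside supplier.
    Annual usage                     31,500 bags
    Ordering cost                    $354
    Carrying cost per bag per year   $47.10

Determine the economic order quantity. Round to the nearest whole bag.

688 bags

Optimal lot size Q* = (2 × 31,500 × $354 / $47.1)^½ ≈ 688.12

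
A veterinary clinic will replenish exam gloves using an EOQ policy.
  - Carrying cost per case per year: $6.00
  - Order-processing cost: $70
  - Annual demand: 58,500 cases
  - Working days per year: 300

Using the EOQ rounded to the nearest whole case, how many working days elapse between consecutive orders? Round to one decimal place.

6.0 days

EOQ = √(2DS/H) = √(2 × 58,500 × 70 / 6)
    = √(1,365,000.00) ≈ 1,168.33 → Q = 1,168 cases
Days between orders = 300 / (D/Q) = 300 / 50.086 ≈ 5.990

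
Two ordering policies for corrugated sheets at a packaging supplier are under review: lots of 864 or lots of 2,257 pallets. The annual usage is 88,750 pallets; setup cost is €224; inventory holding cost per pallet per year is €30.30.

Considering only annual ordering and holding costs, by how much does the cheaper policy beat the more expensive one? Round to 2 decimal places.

€6,902.84

TC(Q) = (D/Q)S + (Q/2)H
TC(864) = (88,750/864)×224 + (864/2)×30.3 = €36,098.86
TC(2,257) = (88,750/2,257)×224 + (2,257/2)×30.3 = €43,001.70
Cheaper: Q = 864.  Difference = €6,902.84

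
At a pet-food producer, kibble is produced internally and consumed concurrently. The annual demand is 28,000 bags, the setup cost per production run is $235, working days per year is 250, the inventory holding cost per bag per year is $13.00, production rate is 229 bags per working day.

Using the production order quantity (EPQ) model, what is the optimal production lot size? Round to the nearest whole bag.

d = 28,000/250 = 112.0000 bags/day;  effective holding cost H(1 − d/p) = 13·(1 − 112.0000/229) = 6.64192
Q* = √(2DS / H_eff) = √(2·28,000·235 / 6.64192) ≈ 1,407.61

1,408 bags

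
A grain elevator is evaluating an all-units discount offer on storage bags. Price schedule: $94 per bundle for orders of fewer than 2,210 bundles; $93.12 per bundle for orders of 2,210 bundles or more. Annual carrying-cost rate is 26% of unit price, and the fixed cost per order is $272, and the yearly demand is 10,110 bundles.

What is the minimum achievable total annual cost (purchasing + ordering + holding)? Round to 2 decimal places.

H₁ = 26%×$94 = $24.4400;  H₂ = 26%×$93.12 = $24.2112
EOQ₁ = √(2×10,110×272/24.4400) = 474.38  (< 2,210, feasible at tier 1)
EOQ₂ = √(2×10,110×272/24.2112) = 476.61  (< 2,210 → use Q = 2,210 at tier-2 price)
TC(tier 1 (EOQ₁), Q≈474.4) = $961,933.80
TC(tier 2, Q≈2,210.0) = $969,440.88
Minimum at tier 1 (EOQ₁): $961,933.80

$961,933.80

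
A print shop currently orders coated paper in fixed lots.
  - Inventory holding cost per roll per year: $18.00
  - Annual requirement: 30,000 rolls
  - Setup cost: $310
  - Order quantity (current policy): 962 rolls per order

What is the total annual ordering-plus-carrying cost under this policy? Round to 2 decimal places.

$18,325.36

Annual ordering cost = (D/Q)·S = (30,000/962) × 310 = $9,667.36
Annual holding cost  = (Q/2)·H = (962/2) × 18 = $8,658.00
Total = $9,667.36 + $8,658.00 = $18,325.36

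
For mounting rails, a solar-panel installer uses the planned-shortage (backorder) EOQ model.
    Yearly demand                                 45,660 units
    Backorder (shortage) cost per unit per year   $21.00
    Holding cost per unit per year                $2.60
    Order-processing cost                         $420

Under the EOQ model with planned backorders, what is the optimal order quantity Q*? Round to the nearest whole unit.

4,072 units

Q* = √(2DS/H) · √((H + b)/b)
   = √(2 × 45,660 × 420 / 2.6) · √((2.6 + 21) / 21)
   = 3,840.793 × 1.0601 ≈ 4,071.62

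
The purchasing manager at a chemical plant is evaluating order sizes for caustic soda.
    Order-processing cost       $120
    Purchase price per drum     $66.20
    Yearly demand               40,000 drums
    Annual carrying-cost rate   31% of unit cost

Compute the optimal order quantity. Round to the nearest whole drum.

684 drums

Holding cost per drum per year: H = 31% × $66.2 = $20.5220
2DS/H = 2·40,000·120/20.522 = 467,790.66
EOQ = √467,790.66 ≈ 683.95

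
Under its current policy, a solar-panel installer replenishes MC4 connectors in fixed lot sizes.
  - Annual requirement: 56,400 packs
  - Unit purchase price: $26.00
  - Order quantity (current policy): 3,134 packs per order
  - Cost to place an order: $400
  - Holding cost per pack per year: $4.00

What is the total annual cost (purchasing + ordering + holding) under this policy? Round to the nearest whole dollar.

Ordering: D/Q × S = 56,400/3,134 × $400 = $7,198.47
Holding:  Q/2 × H = 3,134/2 × $4 = $6,268.00
Purchase cost = D·C = 56,400 × 26 = $1,466,400.00
Total = $7,198.47 + $6,268.00 + $1,466,400.00 = $1,479,866.47

$1,479,866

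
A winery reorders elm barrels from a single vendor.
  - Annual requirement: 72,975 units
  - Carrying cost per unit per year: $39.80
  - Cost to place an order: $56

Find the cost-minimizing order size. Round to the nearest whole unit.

2DS/H = 2·72,975·56/39.8 = 205,356.78
EOQ = √205,356.78 ≈ 453.16

453 units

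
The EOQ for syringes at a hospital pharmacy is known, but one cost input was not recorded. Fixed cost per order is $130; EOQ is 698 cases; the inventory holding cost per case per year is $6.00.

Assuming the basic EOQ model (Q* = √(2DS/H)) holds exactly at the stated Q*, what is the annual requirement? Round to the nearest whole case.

From Q* = √(2DS/H) ⇒ Q*² = 2DS/H.
D = Q²H / (2S) = 698² × 6 / (2 × 130) = 11,243.17

11,243 cases per year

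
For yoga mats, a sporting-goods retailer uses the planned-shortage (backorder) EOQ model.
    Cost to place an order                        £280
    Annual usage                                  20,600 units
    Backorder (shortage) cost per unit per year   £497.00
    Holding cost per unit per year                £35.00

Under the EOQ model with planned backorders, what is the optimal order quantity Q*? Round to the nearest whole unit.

Q* = √(2DS/H) · √((H + b)/b)
   = √(2 × 20,600 × 280 / 35) · √((35 + 497) / 497)
   = 574.108 × 1.0346 ≈ 593.98

594 units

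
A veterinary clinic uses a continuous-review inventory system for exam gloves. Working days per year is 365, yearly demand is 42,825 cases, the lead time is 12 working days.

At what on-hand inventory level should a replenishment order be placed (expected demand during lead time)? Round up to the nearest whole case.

Daily demand d = 42,825 / 365 = 117.329 cases/day
Demand during lead time = 117.329 × 12 = 1,407.95
Reorder point = 1,407.95 → round up

1,408 cases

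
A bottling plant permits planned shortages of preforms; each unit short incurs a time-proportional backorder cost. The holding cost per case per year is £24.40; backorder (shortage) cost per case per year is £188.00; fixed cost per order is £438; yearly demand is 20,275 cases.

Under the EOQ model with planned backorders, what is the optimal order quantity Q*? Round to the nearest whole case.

Basic EOQ = √(2·20,275·438/24.4) = 853.174
Backorder adjustment √((H+b)/b) = √((24.4+188)/188) = 1.0629
Q* = 853.174 × 1.0629 ≈ 906.85

907 cases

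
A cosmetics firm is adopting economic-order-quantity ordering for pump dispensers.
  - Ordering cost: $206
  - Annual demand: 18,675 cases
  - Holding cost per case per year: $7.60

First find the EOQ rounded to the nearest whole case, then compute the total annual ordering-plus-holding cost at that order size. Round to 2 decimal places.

$7,646.91

EOQ = √(2DS/H) = √(2 × 18,675 × 206 / 7.6)
    = √(1,012,381.58) ≈ 1,006.17 → Q = 1,006 cases
Annual ordering cost = (D/Q)·S = (18,675/1,006) × 206 = $3,824.11
Annual holding cost  = (Q/2)·H = (1,006/2) × 7.6 = $3,822.80
Total = $3,824.11 + $3,822.80 = $7,646.91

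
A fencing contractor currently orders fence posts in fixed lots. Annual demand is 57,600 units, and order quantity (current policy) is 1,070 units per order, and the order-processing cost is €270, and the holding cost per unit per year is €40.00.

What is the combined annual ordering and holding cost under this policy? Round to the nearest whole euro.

€35,935

Orders/yr = 57,600/1,070 = 53.832; ordering cost = 53.832 × €270 = €14,534.58
Average inventory = 1,070/2 = 535; holding cost = 535 × €40 = €21,400.00
Total = €14,534.58 + €21,400.00 = €35,934.58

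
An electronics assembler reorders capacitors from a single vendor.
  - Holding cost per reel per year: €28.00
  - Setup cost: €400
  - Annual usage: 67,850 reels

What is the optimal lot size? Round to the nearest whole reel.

1,392 reels

Optimal lot size Q* = (2 × 67,850 × €400 / €28)^½ ≈ 1,392.33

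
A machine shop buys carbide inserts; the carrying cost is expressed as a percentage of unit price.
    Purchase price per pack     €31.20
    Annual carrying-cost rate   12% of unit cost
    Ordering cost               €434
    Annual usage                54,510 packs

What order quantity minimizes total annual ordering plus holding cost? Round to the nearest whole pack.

Holding cost per pack per year: H = 12% × €31.2 = €3.7440
Optimal lot size Q* = (2 × 54,510 × €434 / €3.744)^½ ≈ 3,554.92

3,555 packs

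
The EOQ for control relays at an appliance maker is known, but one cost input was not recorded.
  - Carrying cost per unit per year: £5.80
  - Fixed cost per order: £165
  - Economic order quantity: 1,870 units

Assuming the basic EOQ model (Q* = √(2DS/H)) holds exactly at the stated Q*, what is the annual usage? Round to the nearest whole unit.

EOQ relation: Q² = 2DS/H, so rearrange for the unknown.
D = Q²H / (2S) = 1,870² × 5.8 / (2 × 165) = 61,460.67

61,461 units per year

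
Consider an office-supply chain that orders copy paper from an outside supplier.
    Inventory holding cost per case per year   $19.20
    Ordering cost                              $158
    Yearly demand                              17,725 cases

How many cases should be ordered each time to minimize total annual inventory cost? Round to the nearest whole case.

540 cases

Optimal lot size Q* = (2 × 17,725 × $158 / $19.2)^½ ≈ 540.11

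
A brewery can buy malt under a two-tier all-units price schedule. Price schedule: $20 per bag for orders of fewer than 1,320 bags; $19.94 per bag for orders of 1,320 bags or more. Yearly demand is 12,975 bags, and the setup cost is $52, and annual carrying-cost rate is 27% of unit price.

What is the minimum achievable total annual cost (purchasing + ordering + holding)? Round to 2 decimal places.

H₁ = 27%×$20 = $5.4000;  H₂ = 27%×$19.94 = $5.3838
EOQ₁ = √(2×12,975×52/5.4000) = 499.89  (< 1,320, feasible at tier 1)
EOQ₂ = √(2×12,975×52/5.3838) = 500.64  (< 1,320 → use Q = 1,320 at tier-2 price)
TC(tier 1 (EOQ₁), Q≈499.9) = $262,199.40
TC(tier 2, Q≈1,320.0) = $262,785.94
Minimum at tier 1 (EOQ₁): $262,199.40

$262,199.40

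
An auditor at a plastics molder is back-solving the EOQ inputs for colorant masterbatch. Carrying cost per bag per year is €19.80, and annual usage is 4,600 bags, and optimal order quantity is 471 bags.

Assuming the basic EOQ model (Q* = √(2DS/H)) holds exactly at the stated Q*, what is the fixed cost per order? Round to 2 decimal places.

From Q* = √(2DS/H) ⇒ Q*² = 2DS/H.
S = Q²H / (2D) = 471² × 19.8 / (2 × 4,600) = 477.4404

€477.44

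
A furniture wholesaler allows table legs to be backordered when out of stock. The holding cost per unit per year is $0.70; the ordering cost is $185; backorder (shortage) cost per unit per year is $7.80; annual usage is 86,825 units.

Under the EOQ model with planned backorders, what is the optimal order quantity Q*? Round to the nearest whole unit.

Q* = √(2DS/H) · √((H + b)/b)
   = √(2 × 86,825 × 185 / 0.7) · √((0.7 + 7.8) / 7.8)
   = 6,774.453 × 1.0439 ≈ 7,071.90

7,072 units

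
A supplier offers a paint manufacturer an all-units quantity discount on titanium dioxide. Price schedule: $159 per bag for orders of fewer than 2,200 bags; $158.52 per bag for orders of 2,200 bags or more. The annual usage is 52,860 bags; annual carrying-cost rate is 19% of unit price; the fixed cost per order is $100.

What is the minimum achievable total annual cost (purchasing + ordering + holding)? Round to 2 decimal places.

H₁ = 19%×$159 = $30.2100;  H₂ = 19%×$158.52 = $30.1188
EOQ₁ = √(2×52,860×100/30.2100) = 591.57  (< 2,200, feasible at tier 1)
EOQ₂ = √(2×52,860×100/30.1188) = 592.46  (< 2,200 → use Q = 2,200 at tier-2 price)
TC(tier 1 (EOQ₁), Q≈591.6) = $8,422,611.21
TC(tier 2, Q≈2,200.0) = $8,414,900.61
Minimum at tier 2: $8,414,900.61

$8,414,900.61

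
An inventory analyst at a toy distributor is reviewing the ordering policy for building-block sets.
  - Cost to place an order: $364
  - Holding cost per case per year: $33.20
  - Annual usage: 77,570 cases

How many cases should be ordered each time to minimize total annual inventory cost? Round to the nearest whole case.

EOQ = √(2DS/H) = √(2 × 77,570 × 364 / 33.2)
    = √(1,700,932.53) ≈ 1,304.20

1,304 cases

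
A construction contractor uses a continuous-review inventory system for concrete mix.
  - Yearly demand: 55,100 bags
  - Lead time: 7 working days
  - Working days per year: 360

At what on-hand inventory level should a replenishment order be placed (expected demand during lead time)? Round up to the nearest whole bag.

1,072 bags

Daily demand d = 55,100 / 360 = 153.056 bags/day
Demand during lead time = 153.056 × 7 = 1,071.39
Reorder point = 1,071.39 → round up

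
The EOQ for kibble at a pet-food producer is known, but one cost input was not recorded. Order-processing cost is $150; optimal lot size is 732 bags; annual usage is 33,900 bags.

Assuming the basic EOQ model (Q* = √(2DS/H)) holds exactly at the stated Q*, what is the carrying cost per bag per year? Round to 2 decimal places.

$18.98

From Q* = √(2DS/H) ⇒ Q*² = 2DS/H.
H = 2DS / Q² = 2 × 33,900 × 150 / 732² = 18.9801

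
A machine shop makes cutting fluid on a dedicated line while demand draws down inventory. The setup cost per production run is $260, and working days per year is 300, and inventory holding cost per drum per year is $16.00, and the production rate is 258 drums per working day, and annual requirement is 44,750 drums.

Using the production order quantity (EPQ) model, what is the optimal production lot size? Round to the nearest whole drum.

d = 44,750/300 = 149.1667 drums/day;  effective holding cost H(1 − d/p) = 16·(1 − 149.1667/258) = 6.74935
Q* = √(2DS / H_eff) = √(2·44,750·260 / 6.74935) ≈ 1,856.81

1,857 drums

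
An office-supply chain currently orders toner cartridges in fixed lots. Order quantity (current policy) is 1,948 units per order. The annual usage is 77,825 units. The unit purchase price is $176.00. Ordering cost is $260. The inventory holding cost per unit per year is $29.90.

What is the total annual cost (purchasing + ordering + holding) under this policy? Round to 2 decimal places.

Annual ordering cost = (D/Q)·S = (77,825/1,948) × 260 = $10,387.32
Annual holding cost  = (Q/2)·H = (1,948/2) × 29.9 = $29,122.60
Purchase cost = D·C = 77,825 × 176 = $13,697,200.00
Total = $10,387.32 + $29,122.60 + $13,697,200.00 = $13,736,709.92

$13,736,709.92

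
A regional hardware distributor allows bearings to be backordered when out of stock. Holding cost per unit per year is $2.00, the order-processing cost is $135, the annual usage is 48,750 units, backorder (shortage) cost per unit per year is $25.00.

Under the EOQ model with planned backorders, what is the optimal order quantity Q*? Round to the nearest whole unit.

2,666 units

Q* = √(2DS/H) · √((H + b)/b)
   = √(2 × 48,750 × 135 / 2) · √((2 + 25) / 25)
   = 2,565.395 × 1.0392 ≈ 2,666.04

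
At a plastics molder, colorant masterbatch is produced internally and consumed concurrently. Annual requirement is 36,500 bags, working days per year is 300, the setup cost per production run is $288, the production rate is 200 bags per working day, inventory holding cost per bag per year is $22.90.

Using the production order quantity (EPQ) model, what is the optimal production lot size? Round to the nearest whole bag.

Daily demand d = 36,500/300 = 121.667; p = 200; 1 − d/p = 0.39167
EPQ = √(2DS / (H(1 − d/p)))
    = √(2 × 36,500 × 288 / (22.9 × 0.39167)) ≈ 1,531.02

1,531 bags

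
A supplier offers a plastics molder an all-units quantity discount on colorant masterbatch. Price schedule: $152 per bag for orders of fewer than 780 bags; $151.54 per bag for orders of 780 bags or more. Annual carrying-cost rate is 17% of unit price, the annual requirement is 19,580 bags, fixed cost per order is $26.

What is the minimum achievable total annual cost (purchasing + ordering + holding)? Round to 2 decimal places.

H₁ = 17%×$152 = $25.8400;  H₂ = 17%×$151.54 = $25.7618
EOQ₁ = √(2×19,580×26/25.8400) = 198.50  (< 780, feasible at tier 1)
EOQ₂ = √(2×19,580×26/25.7618) = 198.80  (< 780 → use Q = 780 at tier-2 price)
TC(tier 1 (EOQ₁), Q≈198.5) = $2,981,289.25
TC(tier 2, Q≈780.0) = $2,977,852.97
Minimum at tier 2: $2,977,852.97

$2,977,852.97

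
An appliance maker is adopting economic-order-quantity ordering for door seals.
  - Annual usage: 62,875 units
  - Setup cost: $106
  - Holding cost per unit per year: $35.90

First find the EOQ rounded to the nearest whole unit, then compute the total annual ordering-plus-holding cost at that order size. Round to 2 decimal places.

Q* = √(2·D·S / H) = √(2·62,875·106 / 35.9) = √371,295.3 ≈ 609.34 → Q = 609 units
Orders/yr = 62,875/609 = 103.243; ordering cost = 103.243 × $106 = $10,943.76
Average inventory = 609/2 = 304.5; holding cost = 304.5 × $35.9 = $10,931.55
Total = $10,943.76 + $10,931.55 = $21,875.31

$21,875.31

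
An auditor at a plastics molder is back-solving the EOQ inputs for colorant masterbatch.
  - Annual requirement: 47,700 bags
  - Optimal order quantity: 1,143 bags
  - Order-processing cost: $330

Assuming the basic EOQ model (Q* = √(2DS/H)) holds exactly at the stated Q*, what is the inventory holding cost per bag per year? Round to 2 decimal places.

From Q* = √(2DS/H) ⇒ Q*² = 2DS/H.
H = 2DS / Q² = 2 × 47,700 × 330 / 1,143² = 24.0974

$24.10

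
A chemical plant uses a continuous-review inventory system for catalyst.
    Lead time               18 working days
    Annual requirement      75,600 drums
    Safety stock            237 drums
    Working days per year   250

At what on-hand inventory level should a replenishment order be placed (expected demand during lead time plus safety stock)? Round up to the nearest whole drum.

5,681 drums

Daily demand d = 75,600 / 250 = 302.400 drums/day
Demand during lead time = 302.400 × 18 = 5,443.20
Reorder point = 5,443.20 + 237 = 5,680.20 → round up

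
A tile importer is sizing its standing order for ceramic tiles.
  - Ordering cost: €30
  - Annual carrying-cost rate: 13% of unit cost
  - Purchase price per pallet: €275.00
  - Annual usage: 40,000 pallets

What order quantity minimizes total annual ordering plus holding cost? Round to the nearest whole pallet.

Carrying cost H = €275 × 13% = €35.7500/pallet/yr
Optimal lot size Q* = (2 × 40,000 × €30 / €35.75)^½ ≈ 259.10

259 pallets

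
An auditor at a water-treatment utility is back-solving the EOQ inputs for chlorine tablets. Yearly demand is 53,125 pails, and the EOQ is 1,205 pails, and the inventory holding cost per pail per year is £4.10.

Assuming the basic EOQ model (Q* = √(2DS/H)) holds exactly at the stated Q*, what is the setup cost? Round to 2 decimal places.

Since Q* = (2DS/H)^½, squaring gives Q*²·H = 2DS.
S = Q²H / (2D) = 1,205² × 4.1 / (2 × 53,125) = 56.0311

£56.03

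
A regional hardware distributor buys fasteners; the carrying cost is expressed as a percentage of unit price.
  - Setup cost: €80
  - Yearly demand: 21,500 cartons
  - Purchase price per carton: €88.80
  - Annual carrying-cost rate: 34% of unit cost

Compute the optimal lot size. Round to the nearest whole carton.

338 cartons

Carrying cost H = €88.8 × 34% = €30.1920/carton/yr
2DS/H = 2·21,500·80/30.192 = 113,937.47
EOQ = √113,937.47 ≈ 337.55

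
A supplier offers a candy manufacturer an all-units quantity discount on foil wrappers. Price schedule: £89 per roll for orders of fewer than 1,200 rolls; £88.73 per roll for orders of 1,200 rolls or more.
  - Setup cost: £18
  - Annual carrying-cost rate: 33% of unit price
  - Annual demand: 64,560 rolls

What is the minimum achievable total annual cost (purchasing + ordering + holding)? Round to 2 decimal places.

H₁ = 33%×£89 = £29.3700;  H₂ = 33%×£88.73 = £29.2809
EOQ₁ = √(2×64,560×18/29.3700) = 281.31  (< 1,200, feasible at tier 1)
EOQ₂ = √(2×64,560×18/29.2809) = 281.73  (< 1,200 → use Q = 1,200 at tier-2 price)
TC(tier 1 (EOQ₁), Q≈281.3) = £5,754,102.00
TC(tier 2, Q≈1,200.0) = £5,746,945.74
Minimum at tier 2: £5,746,945.74

£5,746,945.74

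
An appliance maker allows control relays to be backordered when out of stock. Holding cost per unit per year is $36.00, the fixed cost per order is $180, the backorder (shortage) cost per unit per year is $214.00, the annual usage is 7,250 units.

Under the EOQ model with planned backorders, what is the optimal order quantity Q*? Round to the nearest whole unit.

Q* = √(2DS/H) · √((H + b)/b)
   = √(2 × 7,250 × 180 / 36) · √((36 + 214) / 214)
   = 269.258 × 1.0808 ≈ 291.03

291 units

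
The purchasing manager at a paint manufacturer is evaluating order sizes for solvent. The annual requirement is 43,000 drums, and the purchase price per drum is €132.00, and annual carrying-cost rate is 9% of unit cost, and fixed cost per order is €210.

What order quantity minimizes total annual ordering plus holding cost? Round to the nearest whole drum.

1,233 drums

Holding cost per drum per year: H = 9% × €132 = €11.8800
Optimal lot size Q* = (2 × 43,000 × €210 / €11.88)^½ ≈ 1,232.96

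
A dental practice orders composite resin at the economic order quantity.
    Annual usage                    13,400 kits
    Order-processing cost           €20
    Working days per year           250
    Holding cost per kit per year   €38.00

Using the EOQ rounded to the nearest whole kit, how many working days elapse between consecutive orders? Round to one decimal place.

EOQ = √(2DS/H) = √(2 × 13,400 × 20 / 38)
    = √(14,105.26) ≈ 118.77 → Q = 119 kits
Days between orders = 250 / (D/Q) = 250 / 112.605 ≈ 2.220

2.2 days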